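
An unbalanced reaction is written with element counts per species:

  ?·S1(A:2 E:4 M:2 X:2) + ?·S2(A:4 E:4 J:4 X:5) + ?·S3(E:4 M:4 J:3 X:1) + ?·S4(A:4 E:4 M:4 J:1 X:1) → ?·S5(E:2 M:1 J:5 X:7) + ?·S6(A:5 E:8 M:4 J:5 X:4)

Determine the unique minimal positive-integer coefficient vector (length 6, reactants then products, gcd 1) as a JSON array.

A: 1·2+6·4+5·0+1·4 = 30 | 2·0+6·5 = 30
E: 1·4+6·4+5·4+1·4 = 52 | 2·2+6·8 = 52
M: 1·2+6·0+5·4+1·4 = 26 | 2·1+6·4 = 26
J: 1·0+6·4+5·3+1·1 = 40 | 2·5+6·5 = 40
X: 1·2+6·5+5·1+1·1 = 38 | 2·7+6·4 = 38
gcd(1,6,5,1,2,6) = 1

Coefficients: [1, 6, 5, 1, 2, 6]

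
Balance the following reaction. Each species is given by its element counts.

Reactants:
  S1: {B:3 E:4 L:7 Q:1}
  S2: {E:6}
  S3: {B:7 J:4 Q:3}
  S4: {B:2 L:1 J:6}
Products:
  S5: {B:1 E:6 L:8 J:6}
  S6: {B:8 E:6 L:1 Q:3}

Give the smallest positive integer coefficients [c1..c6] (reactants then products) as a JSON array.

B: 6·3+6·0+3·7+3·2 = 45 | 5·1+5·8 = 45
E: 6·4+6·6+3·0+3·0 = 60 | 5·6+5·6 = 60
L: 6·7+6·0+3·0+3·1 = 45 | 5·8+5·1 = 45
J: 6·0+6·0+3·4+3·6 = 30 | 5·6+5·0 = 30
Q: 6·1+6·0+3·3+3·0 = 15 | 5·0+5·3 = 15
gcd(6,6,3,3,5,5) = 1

Coefficients: [6, 6, 3, 3, 5, 5]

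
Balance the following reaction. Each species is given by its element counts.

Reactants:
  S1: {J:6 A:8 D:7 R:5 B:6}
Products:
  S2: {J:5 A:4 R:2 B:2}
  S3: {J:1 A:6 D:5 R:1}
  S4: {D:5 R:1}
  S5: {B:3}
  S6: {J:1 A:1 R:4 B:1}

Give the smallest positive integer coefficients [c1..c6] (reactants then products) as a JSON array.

J: 5·6 = 30 | 5·5+3·1+4·0+6·0+2·1 = 30
A: 5·8 = 40 | 5·4+3·6+4·0+6·0+2·1 = 40
D: 5·7 = 35 | 5·0+3·5+4·5+6·0+2·0 = 35
R: 5·5 = 25 | 5·2+3·1+4·1+6·0+2·4 = 25
B: 5·6 = 30 | 5·2+3·0+4·0+6·3+2·1 = 30
gcd(5,5,3,4,6,2) = 1

Coefficients: [5, 5, 3, 4, 6, 2]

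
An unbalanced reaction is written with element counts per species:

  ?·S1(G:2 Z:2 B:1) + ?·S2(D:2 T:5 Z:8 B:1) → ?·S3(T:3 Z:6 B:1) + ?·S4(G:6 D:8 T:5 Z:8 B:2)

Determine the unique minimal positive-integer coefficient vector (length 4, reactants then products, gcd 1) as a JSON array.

G: 3·2+4·0 = 6 | 5·0+1·6 = 6
D: 3·0+4·2 = 8 | 5·0+1·8 = 8
T: 3·0+4·5 = 20 | 5·3+1·5 = 20
Z: 3·2+4·8 = 38 | 5·6+1·8 = 38
B: 3·1+4·1 = 7 | 5·1+1·2 = 7
gcd(3,4,5,1) = 1

Coefficients: [3, 4, 5, 1]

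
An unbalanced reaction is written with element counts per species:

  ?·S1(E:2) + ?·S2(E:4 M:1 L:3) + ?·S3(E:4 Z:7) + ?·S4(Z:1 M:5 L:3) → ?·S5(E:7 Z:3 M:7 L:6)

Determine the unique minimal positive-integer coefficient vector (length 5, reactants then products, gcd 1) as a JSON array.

E: 6·2+3·4+1·4+5·0 = 28 | 4·7 = 28
Z: 6·0+3·0+1·7+5·1 = 12 | 4·3 = 12
M: 6·0+3·1+1·0+5·5 = 28 | 4·7 = 28
L: 6·0+3·3+1·0+5·3 = 24 | 4·6 = 24
gcd(6,3,1,5,4) = 1

Coefficients: [6, 3, 1, 5, 4]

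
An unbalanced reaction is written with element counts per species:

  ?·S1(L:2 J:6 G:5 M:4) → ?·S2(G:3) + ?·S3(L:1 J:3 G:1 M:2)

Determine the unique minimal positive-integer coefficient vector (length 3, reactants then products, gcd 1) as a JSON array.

L: 1·2 = 2 | 1·0+2·1 = 2
J: 1·6 = 6 | 1·0+2·3 = 6
G: 1·5 = 5 | 1·3+2·1 = 5
M: 1·4 = 4 | 1·0+2·2 = 4
gcd(1,1,2) = 1

Coefficients: [1, 1, 2]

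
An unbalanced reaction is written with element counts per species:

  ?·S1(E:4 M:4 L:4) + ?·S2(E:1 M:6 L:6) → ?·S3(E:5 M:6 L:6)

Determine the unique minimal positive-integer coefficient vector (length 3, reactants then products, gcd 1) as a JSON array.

Coefficients: [6, 1, 5]

E: 6·4+1·1 = 25 | 5·5 = 25
M: 6·4+1·6 = 30 | 5·6 = 30
L: 6·4+1·6 = 30 | 5·6 = 30
gcd(6,1,5) = 1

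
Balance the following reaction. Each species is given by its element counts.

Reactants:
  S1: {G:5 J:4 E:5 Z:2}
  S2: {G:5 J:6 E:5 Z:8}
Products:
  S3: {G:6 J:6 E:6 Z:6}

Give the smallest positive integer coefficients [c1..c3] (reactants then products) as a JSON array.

Coefficients: [3, 3, 5]

G: 3·5+3·5 = 30 | 5·6 = 30
J: 3·4+3·6 = 30 | 5·6 = 30
E: 3·5+3·5 = 30 | 5·6 = 30
Z: 3·2+3·8 = 30 | 5·6 = 30
gcd(3,3,5) = 1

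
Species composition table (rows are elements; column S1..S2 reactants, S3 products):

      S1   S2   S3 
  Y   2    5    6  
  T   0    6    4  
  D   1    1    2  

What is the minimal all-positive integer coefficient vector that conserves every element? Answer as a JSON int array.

Y: 4·2+2·5 = 18 | 3·6 = 18
T: 4·0+2·6 = 12 | 3·4 = 12
D: 4·1+2·1 = 6 | 3·2 = 6
gcd(4,2,3) = 1

Coefficients: [4, 2, 3]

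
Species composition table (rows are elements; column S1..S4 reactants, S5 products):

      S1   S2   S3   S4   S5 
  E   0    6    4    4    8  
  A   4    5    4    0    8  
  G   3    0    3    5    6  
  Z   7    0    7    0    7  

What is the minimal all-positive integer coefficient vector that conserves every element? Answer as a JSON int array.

E: 4·0+4·6+1·4+3·4 = 40 | 5·8 = 40
A: 4·4+4·5+1·4+3·0 = 40 | 5·8 = 40
G: 4·3+4·0+1·3+3·5 = 30 | 5·6 = 30
Z: 4·7+4·0+1·7+3·0 = 35 | 5·7 = 35
gcd(4,4,1,3,5) = 1

Coefficients: [4, 4, 1, 3, 5]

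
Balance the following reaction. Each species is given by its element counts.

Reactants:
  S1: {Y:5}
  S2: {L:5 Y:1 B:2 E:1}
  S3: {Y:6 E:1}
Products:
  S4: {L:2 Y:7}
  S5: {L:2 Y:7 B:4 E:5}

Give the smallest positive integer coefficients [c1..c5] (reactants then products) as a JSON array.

Coefficients: [3, 2, 3, 4, 1]

L: 3·0+2·5+3·0 = 10 | 4·2+1·2 = 10
Y: 3·5+2·1+3·6 = 35 | 4·7+1·7 = 35
B: 3·0+2·2+3·0 = 4 | 4·0+1·4 = 4
E: 3·0+2·1+3·1 = 5 | 4·0+1·5 = 5
gcd(3,2,3,4,1) = 1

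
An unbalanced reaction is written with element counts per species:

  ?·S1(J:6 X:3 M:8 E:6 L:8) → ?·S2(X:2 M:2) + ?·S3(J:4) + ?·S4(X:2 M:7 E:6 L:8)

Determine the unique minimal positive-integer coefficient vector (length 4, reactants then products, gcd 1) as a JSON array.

Coefficients: [2, 1, 3, 2]

J: 2·6 = 12 | 1·0+3·4+2·0 = 12
X: 2·3 = 6 | 1·2+3·0+2·2 = 6
M: 2·8 = 16 | 1·2+3·0+2·7 = 16
E: 2·6 = 12 | 1·0+3·0+2·6 = 12
L: 2·8 = 16 | 1·0+3·0+2·8 = 16
gcd(2,1,3,2) = 1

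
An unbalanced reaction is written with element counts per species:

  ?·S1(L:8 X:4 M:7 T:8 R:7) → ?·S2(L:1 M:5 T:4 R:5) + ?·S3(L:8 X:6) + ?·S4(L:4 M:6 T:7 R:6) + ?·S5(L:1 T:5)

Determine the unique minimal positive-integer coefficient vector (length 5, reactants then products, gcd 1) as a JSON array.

L: 3·8 = 24 | 3·1+2·8+1·4+1·1 = 24
X: 3·4 = 12 | 3·0+2·6+1·0+1·0 = 12
M: 3·7 = 21 | 3·5+2·0+1·6+1·0 = 21
T: 3·8 = 24 | 3·4+2·0+1·7+1·5 = 24
R: 3·7 = 21 | 3·5+2·0+1·6+1·0 = 21
gcd(3,3,2,1,1) = 1

Coefficients: [3, 3, 2, 1, 1]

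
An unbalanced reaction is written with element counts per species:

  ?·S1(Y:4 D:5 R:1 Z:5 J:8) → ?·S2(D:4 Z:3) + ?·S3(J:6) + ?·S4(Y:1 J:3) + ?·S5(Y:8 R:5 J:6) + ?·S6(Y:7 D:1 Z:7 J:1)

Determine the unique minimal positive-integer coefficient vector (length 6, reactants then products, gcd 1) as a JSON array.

Y: 5·4 = 20 | 6·0+3·0+5·1+1·8+1·7 = 20
D: 5·5 = 25 | 6·4+3·0+5·0+1·0+1·1 = 25
R: 5·1 = 5 | 6·0+3·0+5·0+1·5+1·0 = 5
Z: 5·5 = 25 | 6·3+3·0+5·0+1·0+1·7 = 25
J: 5·8 = 40 | 6·0+3·6+5·3+1·6+1·1 = 40
gcd(5,6,3,5,1,1) = 1

Coefficients: [5, 6, 3, 5, 1, 1]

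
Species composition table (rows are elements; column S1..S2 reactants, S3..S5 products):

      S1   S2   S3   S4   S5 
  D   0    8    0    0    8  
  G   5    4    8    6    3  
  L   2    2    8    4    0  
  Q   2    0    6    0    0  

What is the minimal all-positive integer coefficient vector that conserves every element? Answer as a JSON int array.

Coefficients: [3, 5, 1, 2, 5]

D: 3·0+5·8 = 40 | 1·0+2·0+5·8 = 40
G: 3·5+5·4 = 35 | 1·8+2·6+5·3 = 35
L: 3·2+5·2 = 16 | 1·8+2·4+5·0 = 16
Q: 3·2+5·0 = 6 | 1·6+2·0+5·0 = 6
gcd(3,5,1,2,5) = 1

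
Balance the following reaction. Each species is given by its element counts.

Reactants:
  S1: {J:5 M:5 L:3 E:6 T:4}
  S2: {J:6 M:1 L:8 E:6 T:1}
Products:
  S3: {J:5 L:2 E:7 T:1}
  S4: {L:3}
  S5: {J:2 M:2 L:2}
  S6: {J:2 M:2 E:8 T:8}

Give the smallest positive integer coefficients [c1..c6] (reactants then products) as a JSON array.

J: 2·5+4·6 = 34 | 4·5+6·0+6·2+1·2 = 34
M: 2·5+4·1 = 14 | 4·0+6·0+6·2+1·2 = 14
L: 2·3+4·8 = 38 | 4·2+6·3+6·2+1·0 = 38
E: 2·6+4·6 = 36 | 4·7+6·0+6·0+1·8 = 36
T: 2·4+4·1 = 12 | 4·1+6·0+6·0+1·8 = 12
gcd(2,4,4,6,6,1) = 1

Coefficients: [2, 4, 4, 6, 6, 1]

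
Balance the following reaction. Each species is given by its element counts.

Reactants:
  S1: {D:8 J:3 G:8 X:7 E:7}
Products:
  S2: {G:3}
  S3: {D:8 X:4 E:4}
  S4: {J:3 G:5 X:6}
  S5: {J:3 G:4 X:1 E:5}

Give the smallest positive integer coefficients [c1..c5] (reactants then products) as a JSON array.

D: 5·8 = 40 | 6·0+5·8+2·0+3·0 = 40
J: 5·3 = 15 | 6·0+5·0+2·3+3·3 = 15
G: 5·8 = 40 | 6·3+5·0+2·5+3·4 = 40
X: 5·7 = 35 | 6·0+5·4+2·6+3·1 = 35
E: 5·7 = 35 | 6·0+5·4+2·0+3·5 = 35
gcd(5,6,5,2,3) = 1

Coefficients: [5, 6, 5, 2, 3]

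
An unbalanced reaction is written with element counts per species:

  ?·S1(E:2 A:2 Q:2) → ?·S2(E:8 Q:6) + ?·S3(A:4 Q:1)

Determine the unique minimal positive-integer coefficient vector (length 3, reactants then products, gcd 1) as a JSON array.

E: 4·2 = 8 | 1·8+2·0 = 8
A: 4·2 = 8 | 1·0+2·4 = 8
Q: 4·2 = 8 | 1·6+2·1 = 8
gcd(4,1,2) = 1

Coefficients: [4, 1, 2]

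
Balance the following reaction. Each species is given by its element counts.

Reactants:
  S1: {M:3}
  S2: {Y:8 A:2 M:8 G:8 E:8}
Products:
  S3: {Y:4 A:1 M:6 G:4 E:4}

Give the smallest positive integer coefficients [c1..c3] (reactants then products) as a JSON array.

Coefficients: [4, 3, 6]

Y: 4·0+3·8 = 24 | 6·4 = 24
A: 4·0+3·2 = 6 | 6·1 = 6
M: 4·3+3·8 = 36 | 6·6 = 36
G: 4·0+3·8 = 24 | 6·4 = 24
E: 4·0+3·8 = 24 | 6·4 = 24
gcd(4,3,6) = 1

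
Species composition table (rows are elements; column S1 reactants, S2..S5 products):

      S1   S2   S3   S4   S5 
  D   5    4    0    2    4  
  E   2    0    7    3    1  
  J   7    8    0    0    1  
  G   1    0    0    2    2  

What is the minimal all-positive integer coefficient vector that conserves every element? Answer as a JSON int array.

D: 6·5 = 30 | 5·4+1·0+1·2+2·4 = 30
E: 6·2 = 12 | 5·0+1·7+1·3+2·1 = 12
J: 6·7 = 42 | 5·8+1·0+1·0+2·1 = 42
G: 6·1 = 6 | 5·0+1·0+1·2+2·2 = 6
gcd(6,5,1,1,2) = 1

Coefficients: [6, 5, 1, 1, 2]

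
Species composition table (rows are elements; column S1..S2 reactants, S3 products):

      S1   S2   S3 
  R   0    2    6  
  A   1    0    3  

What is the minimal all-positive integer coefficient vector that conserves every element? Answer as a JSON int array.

Coefficients: [3, 3, 1]

R: 3·0+3·2 = 6 | 1·6 = 6
A: 3·1+3·0 = 3 | 1·3 = 3
gcd(3,3,1) = 1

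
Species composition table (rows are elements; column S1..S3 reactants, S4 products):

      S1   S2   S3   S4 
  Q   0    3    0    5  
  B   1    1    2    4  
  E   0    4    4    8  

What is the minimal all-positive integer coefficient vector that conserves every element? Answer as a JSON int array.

Q: 5·0+5·3+1·0 = 15 | 3·5 = 15
B: 5·1+5·1+1·2 = 12 | 3·4 = 12
E: 5·0+5·4+1·4 = 24 | 3·8 = 24
gcd(5,5,1,3) = 1

Coefficients: [5, 5, 1, 3]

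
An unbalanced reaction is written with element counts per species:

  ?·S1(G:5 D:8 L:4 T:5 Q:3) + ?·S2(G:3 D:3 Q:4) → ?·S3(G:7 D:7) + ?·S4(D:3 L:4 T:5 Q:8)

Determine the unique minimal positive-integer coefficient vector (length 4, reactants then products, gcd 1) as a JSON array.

G: 4·5+5·3 = 35 | 5·7+4·0 = 35
D: 4·8+5·3 = 47 | 5·7+4·3 = 47
L: 4·4+5·0 = 16 | 5·0+4·4 = 16
T: 4·5+5·0 = 20 | 5·0+4·5 = 20
Q: 4·3+5·4 = 32 | 5·0+4·8 = 32
gcd(4,5,5,4) = 1

Coefficients: [4, 5, 5, 4]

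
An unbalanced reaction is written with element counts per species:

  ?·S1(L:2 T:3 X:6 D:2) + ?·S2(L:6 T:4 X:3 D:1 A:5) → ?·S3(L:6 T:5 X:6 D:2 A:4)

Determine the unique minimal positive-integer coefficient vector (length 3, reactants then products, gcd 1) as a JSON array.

Coefficients: [3, 4, 5]

L: 3·2+4·6 = 30 | 5·6 = 30
T: 3·3+4·4 = 25 | 5·5 = 25
X: 3·6+4·3 = 30 | 5·6 = 30
D: 3·2+4·1 = 10 | 5·2 = 10
A: 3·0+4·5 = 20 | 5·4 = 20
gcd(3,4,5) = 1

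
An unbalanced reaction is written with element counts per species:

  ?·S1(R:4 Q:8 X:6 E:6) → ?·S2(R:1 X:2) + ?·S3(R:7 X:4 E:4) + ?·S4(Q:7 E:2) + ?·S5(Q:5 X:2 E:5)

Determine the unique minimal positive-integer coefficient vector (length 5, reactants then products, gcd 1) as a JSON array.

Coefficients: [3, 5, 1, 2, 2]

R: 3·4 = 12 | 5·1+1·7+2·0+2·0 = 12
Q: 3·8 = 24 | 5·0+1·0+2·7+2·5 = 24
X: 3·6 = 18 | 5·2+1·4+2·0+2·2 = 18
E: 3·6 = 18 | 5·0+1·4+2·2+2·5 = 18
gcd(3,5,1,2,2) = 1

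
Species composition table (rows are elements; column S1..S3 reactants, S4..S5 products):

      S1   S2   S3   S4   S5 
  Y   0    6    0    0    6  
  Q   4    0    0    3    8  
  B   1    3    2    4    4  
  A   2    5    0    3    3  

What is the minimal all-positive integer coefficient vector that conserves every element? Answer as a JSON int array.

Y: 5·0+1·6+6·0 = 6 | 4·0+1·6 = 6
Q: 5·4+1·0+6·0 = 20 | 4·3+1·8 = 20
B: 5·1+1·3+6·2 = 20 | 4·4+1·4 = 20
A: 5·2+1·5+6·0 = 15 | 4·3+1·3 = 15
gcd(5,1,6,4,1) = 1

Coefficients: [5, 1, 6, 4, 1]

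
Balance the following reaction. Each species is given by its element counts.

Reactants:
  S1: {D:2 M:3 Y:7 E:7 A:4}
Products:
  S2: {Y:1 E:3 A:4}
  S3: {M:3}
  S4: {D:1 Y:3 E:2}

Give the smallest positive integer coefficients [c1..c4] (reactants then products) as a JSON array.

D: 1·2 = 2 | 1·0+1·0+2·1 = 2
M: 1·3 = 3 | 1·0+1·3+2·0 = 3
Y: 1·7 = 7 | 1·1+1·0+2·3 = 7
E: 1·7 = 7 | 1·3+1·0+2·2 = 7
A: 1·4 = 4 | 1·4+1·0+2·0 = 4
gcd(1,1,1,2) = 1

Coefficients: [1, 1, 1, 2]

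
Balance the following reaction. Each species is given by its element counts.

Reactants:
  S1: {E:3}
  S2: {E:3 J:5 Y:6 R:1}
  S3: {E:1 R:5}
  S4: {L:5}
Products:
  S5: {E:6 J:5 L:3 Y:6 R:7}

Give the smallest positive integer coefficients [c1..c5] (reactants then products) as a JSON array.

E: 3·3+5·3+6·1+3·0 = 30 | 5·6 = 30
J: 3·0+5·5+6·0+3·0 = 25 | 5·5 = 25
L: 3·0+5·0+6·0+3·5 = 15 | 5·3 = 15
Y: 3·0+5·6+6·0+3·0 = 30 | 5·6 = 30
R: 3·0+5·1+6·5+3·0 = 35 | 5·7 = 35
gcd(3,5,6,3,5) = 1

Coefficients: [3, 5, 6, 3, 5]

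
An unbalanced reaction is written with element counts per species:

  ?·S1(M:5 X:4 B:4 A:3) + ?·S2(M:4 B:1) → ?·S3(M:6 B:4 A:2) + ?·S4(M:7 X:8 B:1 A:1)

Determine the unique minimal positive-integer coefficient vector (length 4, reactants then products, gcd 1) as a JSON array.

Coefficients: [4, 6, 5, 2]

M: 4·5+6·4 = 44 | 5·6+2·7 = 44
X: 4·4+6·0 = 16 | 5·0+2·8 = 16
B: 4·4+6·1 = 22 | 5·4+2·1 = 22
A: 4·3+6·0 = 12 | 5·2+2·1 = 12
gcd(4,6,5,2) = 1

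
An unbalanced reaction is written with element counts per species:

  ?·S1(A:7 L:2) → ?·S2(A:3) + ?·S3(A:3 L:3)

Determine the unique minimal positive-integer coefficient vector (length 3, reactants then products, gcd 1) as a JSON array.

Coefficients: [3, 5, 2]

A: 3·7 = 21 | 5·3+2·3 = 21
L: 3·2 = 6 | 5·0+2·3 = 6
gcd(3,5,2) = 1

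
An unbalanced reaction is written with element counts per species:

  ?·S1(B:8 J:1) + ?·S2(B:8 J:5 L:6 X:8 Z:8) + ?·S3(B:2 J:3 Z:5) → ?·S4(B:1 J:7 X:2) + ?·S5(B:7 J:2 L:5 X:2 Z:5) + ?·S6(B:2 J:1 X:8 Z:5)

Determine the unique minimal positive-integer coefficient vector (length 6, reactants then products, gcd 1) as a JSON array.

Coefficients: [1, 5, 1, 2, 6, 3]

B: 1·8+5·8+1·2 = 50 | 2·1+6·7+3·2 = 50
J: 1·1+5·5+1·3 = 29 | 2·7+6·2+3·1 = 29
L: 1·0+5·6+1·0 = 30 | 2·0+6·5+3·0 = 30
X: 1·0+5·8+1·0 = 40 | 2·2+6·2+3·8 = 40
Z: 1·0+5·8+1·5 = 45 | 2·0+6·5+3·5 = 45
gcd(1,5,1,2,6,3) = 1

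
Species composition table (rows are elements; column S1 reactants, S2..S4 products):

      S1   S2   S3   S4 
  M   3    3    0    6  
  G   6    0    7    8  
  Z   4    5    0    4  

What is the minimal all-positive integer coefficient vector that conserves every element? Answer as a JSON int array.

Coefficients: [6, 4, 4, 1]

M: 6·3 = 18 | 4·3+4·0+1·6 = 18
G: 6·6 = 36 | 4·0+4·7+1·8 = 36
Z: 6·4 = 24 | 4·5+4·0+1·4 = 24
gcd(6,4,4,1) = 1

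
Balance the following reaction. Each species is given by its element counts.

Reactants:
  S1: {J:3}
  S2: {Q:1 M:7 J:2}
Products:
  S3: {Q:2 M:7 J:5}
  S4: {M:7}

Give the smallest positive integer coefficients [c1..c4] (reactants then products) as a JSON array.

Coefficients: [1, 6, 3, 3]

Q: 1·0+6·1 = 6 | 3·2+3·0 = 6
M: 1·0+6·7 = 42 | 3·7+3·7 = 42
J: 1·3+6·2 = 15 | 3·5+3·0 = 15
gcd(1,6,3,3) = 1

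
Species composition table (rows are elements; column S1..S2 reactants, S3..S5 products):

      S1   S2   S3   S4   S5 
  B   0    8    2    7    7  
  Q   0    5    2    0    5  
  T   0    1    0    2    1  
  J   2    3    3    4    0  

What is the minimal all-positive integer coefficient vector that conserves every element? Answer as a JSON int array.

B: 5·0+3·8 = 24 | 5·2+1·7+1·7 = 24
Q: 5·0+3·5 = 15 | 5·2+1·0+1·5 = 15
T: 5·0+3·1 = 3 | 5·0+1·2+1·1 = 3
J: 5·2+3·3 = 19 | 5·3+1·4+1·0 = 19
gcd(5,3,5,1,1) = 1

Coefficients: [5, 3, 5, 1, 1]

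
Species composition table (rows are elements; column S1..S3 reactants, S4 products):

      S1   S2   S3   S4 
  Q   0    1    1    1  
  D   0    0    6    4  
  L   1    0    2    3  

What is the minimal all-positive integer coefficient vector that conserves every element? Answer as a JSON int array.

Q: 5·0+1·1+2·1 = 3 | 3·1 = 3
D: 5·0+1·0+2·6 = 12 | 3·4 = 12
L: 5·1+1·0+2·2 = 9 | 3·3 = 9
gcd(5,1,2,3) = 1

Coefficients: [5, 1, 2, 3]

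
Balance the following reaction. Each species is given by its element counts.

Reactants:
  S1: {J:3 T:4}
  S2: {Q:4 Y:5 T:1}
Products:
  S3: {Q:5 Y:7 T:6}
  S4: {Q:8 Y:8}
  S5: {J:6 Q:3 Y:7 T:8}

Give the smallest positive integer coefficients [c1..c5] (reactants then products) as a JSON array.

Coefficients: [2, 6, 1, 2, 1]

J: 2·3+6·0 = 6 | 1·0+2·0+1·6 = 6
Q: 2·0+6·4 = 24 | 1·5+2·8+1·3 = 24
Y: 2·0+6·5 = 30 | 1·7+2·8+1·7 = 30
T: 2·4+6·1 = 14 | 1·6+2·0+1·8 = 14
gcd(2,6,1,2,1) = 1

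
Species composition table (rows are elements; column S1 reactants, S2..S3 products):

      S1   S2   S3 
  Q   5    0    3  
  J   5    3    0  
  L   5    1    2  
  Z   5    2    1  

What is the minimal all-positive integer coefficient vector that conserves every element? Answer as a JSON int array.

Coefficients: [3, 5, 5]

Q: 3·5 = 15 | 5·0+5·3 = 15
J: 3·5 = 15 | 5·3+5·0 = 15
L: 3·5 = 15 | 5·1+5·2 = 15
Z: 3·5 = 15 | 5·2+5·1 = 15
gcd(3,5,5) = 1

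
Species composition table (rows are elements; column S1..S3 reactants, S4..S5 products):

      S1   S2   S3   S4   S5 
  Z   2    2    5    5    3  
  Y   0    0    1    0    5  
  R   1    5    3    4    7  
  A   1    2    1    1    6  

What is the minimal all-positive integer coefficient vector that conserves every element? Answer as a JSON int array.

Z: 1·2+3·2+5·5 = 33 | 6·5+1·3 = 33
Y: 1·0+3·0+5·1 = 5 | 6·0+1·5 = 5
R: 1·1+3·5+5·3 = 31 | 6·4+1·7 = 31
A: 1·1+3·2+5·1 = 12 | 6·1+1·6 = 12
gcd(1,3,5,6,1) = 1

Coefficients: [1, 3, 5, 6, 1]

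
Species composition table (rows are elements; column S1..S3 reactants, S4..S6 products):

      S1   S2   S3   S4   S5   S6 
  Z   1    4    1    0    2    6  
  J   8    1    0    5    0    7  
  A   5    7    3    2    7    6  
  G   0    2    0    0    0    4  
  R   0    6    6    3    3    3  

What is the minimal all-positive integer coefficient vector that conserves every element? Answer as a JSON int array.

Coefficients: [5, 6, 1, 5, 6, 3]

Z: 5·1+6·4+1·1 = 30 | 5·0+6·2+3·6 = 30
J: 5·8+6·1+1·0 = 46 | 5·5+6·0+3·7 = 46
A: 5·5+6·7+1·3 = 70 | 5·2+6·7+3·6 = 70
G: 5·0+6·2+1·0 = 12 | 5·0+6·0+3·4 = 12
R: 5·0+6·6+1·6 = 42 | 5·3+6·3+3·3 = 42
gcd(5,6,1,5,6,3) = 1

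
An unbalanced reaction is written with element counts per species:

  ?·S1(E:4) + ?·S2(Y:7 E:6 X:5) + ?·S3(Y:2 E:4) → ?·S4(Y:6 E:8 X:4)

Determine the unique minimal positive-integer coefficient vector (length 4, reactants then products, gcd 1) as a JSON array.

Coefficients: [3, 4, 1, 5]

Y: 3·0+4·7+1·2 = 30 | 5·6 = 30
E: 3·4+4·6+1·4 = 40 | 5·8 = 40
X: 3·0+4·5+1·0 = 20 | 5·4 = 20
gcd(3,4,1,5) = 1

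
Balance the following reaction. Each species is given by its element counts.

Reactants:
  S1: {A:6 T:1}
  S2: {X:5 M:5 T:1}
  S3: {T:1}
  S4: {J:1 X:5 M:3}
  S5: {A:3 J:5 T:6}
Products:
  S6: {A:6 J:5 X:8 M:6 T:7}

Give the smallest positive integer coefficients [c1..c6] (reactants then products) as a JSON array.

A: 3·6+3·0+5·0+5·0+4·3 = 30 | 5·6 = 30
J: 3·0+3·0+5·0+5·1+4·5 = 25 | 5·5 = 25
X: 3·0+3·5+5·0+5·5+4·0 = 40 | 5·8 = 40
M: 3·0+3·5+5·0+5·3+4·0 = 30 | 5·6 = 30
T: 3·1+3·1+5·1+5·0+4·6 = 35 | 5·7 = 35
gcd(3,3,5,5,4,5) = 1

Coefficients: [3, 3, 5, 5, 4, 5]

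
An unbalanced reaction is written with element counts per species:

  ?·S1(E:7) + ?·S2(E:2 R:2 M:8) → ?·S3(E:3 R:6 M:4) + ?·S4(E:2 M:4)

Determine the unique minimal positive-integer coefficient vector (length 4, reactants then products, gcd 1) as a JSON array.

Coefficients: [1, 3, 1, 5]

E: 1·7+3·2 = 13 | 1·3+5·2 = 13
R: 1·0+3·2 = 6 | 1·6+5·0 = 6
M: 1·0+3·8 = 24 | 1·4+5·4 = 24
gcd(1,3,1,5) = 1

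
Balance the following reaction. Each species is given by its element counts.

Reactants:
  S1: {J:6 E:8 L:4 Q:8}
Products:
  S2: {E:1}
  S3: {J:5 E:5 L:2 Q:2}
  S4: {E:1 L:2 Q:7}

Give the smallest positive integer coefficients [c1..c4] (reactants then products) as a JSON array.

J: 5·6 = 30 | 6·0+6·5+4·0 = 30
E: 5·8 = 40 | 6·1+6·5+4·1 = 40
L: 5·4 = 20 | 6·0+6·2+4·2 = 20
Q: 5·8 = 40 | 6·0+6·2+4·7 = 40
gcd(5,6,6,4) = 1

Coefficients: [5, 6, 6, 4]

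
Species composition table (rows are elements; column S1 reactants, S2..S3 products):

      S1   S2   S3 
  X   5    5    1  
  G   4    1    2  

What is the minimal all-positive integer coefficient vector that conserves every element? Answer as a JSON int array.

Coefficients: [3, 2, 5]

X: 3·5 = 15 | 2·5+5·1 = 15
G: 3·4 = 12 | 2·1+5·2 = 12
gcd(3,2,5) = 1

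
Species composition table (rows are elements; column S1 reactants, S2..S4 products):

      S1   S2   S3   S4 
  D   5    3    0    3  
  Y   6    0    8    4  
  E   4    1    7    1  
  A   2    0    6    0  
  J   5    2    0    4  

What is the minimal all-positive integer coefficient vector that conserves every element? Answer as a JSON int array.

D: 6·5 = 30 | 5·3+2·0+5·3 = 30
Y: 6·6 = 36 | 5·0+2·8+5·4 = 36
E: 6·4 = 24 | 5·1+2·7+5·1 = 24
A: 6·2 = 12 | 5·0+2·6+5·0 = 12
J: 6·5 = 30 | 5·2+2·0+5·4 = 30
gcd(6,5,2,5) = 1

Coefficients: [6, 5, 2, 5]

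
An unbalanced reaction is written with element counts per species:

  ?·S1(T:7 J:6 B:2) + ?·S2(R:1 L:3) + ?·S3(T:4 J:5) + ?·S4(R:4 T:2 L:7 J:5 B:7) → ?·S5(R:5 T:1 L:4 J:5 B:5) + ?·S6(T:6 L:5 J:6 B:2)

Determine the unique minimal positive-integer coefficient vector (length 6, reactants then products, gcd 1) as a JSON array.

R: 1·0+5·1+6·0+5·4 = 25 | 5·5+6·0 = 25
T: 1·7+5·0+6·4+5·2 = 41 | 5·1+6·6 = 41
L: 1·0+5·3+6·0+5·7 = 50 | 5·4+6·5 = 50
J: 1·6+5·0+6·5+5·5 = 61 | 5·5+6·6 = 61
B: 1·2+5·0+6·0+5·7 = 37 | 5·5+6·2 = 37
gcd(1,5,6,5,5,6) = 1

Coefficients: [1, 5, 6, 5, 5, 6]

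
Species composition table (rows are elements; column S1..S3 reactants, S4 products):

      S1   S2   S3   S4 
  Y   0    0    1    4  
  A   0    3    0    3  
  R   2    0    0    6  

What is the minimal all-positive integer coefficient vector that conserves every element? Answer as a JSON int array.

Coefficients: [3, 1, 4, 1]

Y: 3·0+1·0+4·1 = 4 | 1·4 = 4
A: 3·0+1·3+4·0 = 3 | 1·3 = 3
R: 3·2+1·0+4·0 = 6 | 1·6 = 6
gcd(3,1,4,1) = 1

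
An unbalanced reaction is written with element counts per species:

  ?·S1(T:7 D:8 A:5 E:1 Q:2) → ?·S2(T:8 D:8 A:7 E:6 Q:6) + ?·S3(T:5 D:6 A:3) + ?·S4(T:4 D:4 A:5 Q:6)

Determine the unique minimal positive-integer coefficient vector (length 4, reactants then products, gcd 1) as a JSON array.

T: 6·7 = 42 | 1·8+6·5+1·4 = 42
D: 6·8 = 48 | 1·8+6·6+1·4 = 48
A: 6·5 = 30 | 1·7+6·3+1·5 = 30
E: 6·1 = 6 | 1·6+6·0+1·0 = 6
Q: 6·2 = 12 | 1·6+6·0+1·6 = 12
gcd(6,1,6,1) = 1

Coefficients: [6, 1, 6, 1]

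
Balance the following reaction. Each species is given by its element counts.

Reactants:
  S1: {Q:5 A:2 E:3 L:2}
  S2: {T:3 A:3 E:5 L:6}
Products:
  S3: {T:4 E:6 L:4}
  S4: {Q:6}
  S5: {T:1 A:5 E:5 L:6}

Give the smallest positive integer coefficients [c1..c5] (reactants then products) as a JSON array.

T: 6·0+6·3 = 18 | 3·4+5·0+6·1 = 18
Q: 6·5+6·0 = 30 | 3·0+5·6+6·0 = 30
A: 6·2+6·3 = 30 | 3·0+5·0+6·5 = 30
E: 6·3+6·5 = 48 | 3·6+5·0+6·5 = 48
L: 6·2+6·6 = 48 | 3·4+5·0+6·6 = 48
gcd(6,6,3,5,6) = 1

Coefficients: [6, 6, 3, 5, 6]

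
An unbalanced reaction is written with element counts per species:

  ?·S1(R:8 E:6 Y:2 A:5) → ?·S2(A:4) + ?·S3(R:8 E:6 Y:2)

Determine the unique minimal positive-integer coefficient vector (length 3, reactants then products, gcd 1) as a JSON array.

Coefficients: [4, 5, 4]

R: 4·8 = 32 | 5·0+4·8 = 32
E: 4·6 = 24 | 5·0+4·6 = 24
Y: 4·2 = 8 | 5·0+4·2 = 8
A: 4·5 = 20 | 5·4+4·0 = 20
gcd(4,5,4) = 1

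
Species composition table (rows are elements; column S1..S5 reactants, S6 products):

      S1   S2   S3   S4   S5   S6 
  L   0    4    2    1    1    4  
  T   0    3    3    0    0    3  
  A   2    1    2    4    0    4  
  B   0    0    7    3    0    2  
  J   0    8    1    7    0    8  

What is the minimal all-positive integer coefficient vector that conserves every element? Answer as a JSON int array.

L: 5·0+4·4+1·2+1·1+1·1 = 20 | 5·4 = 20
T: 5·0+4·3+1·3+1·0+1·0 = 15 | 5·3 = 15
A: 5·2+4·1+1·2+1·4+1·0 = 20 | 5·4 = 20
B: 5·0+4·0+1·7+1·3+1·0 = 10 | 5·2 = 10
J: 5·0+4·8+1·1+1·7+1·0 = 40 | 5·8 = 40
gcd(5,4,1,1,1,5) = 1

Coefficients: [5, 4, 1, 1, 1, 5]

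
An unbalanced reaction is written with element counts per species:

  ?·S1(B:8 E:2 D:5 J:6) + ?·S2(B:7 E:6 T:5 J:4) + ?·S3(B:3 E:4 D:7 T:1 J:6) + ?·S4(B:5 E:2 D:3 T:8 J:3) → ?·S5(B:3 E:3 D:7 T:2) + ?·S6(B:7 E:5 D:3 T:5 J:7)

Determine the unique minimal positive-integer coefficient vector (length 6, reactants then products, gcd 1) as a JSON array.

B: 1·8+3·7+3·3+2·5 = 48 | 2·3+6·7 = 48
E: 1·2+3·6+3·4+2·2 = 36 | 2·3+6·5 = 36
D: 1·5+3·0+3·7+2·3 = 32 | 2·7+6·3 = 32
T: 1·0+3·5+3·1+2·8 = 34 | 2·2+6·5 = 34
J: 1·6+3·4+3·6+2·3 = 42 | 2·0+6·7 = 42
gcd(1,3,3,2,2,6) = 1

Coefficients: [1, 3, 3, 2, 2, 6]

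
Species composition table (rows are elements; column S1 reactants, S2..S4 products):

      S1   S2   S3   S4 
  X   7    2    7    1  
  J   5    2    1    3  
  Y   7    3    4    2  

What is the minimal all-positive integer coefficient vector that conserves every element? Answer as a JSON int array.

Coefficients: [5, 5, 3, 4]

X: 5·7 = 35 | 5·2+3·7+4·1 = 35
J: 5·5 = 25 | 5·2+3·1+4·3 = 25
Y: 5·7 = 35 | 5·3+3·4+4·2 = 35
gcd(5,5,3,4) = 1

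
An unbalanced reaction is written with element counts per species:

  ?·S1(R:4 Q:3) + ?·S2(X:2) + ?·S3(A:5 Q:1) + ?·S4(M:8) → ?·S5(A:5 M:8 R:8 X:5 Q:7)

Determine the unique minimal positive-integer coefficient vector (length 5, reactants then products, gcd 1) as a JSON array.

A: 4·0+5·0+2·5+2·0 = 10 | 2·5 = 10
M: 4·0+5·0+2·0+2·8 = 16 | 2·8 = 16
R: 4·4+5·0+2·0+2·0 = 16 | 2·8 = 16
X: 4·0+5·2+2·0+2·0 = 10 | 2·5 = 10
Q: 4·3+5·0+2·1+2·0 = 14 | 2·7 = 14
gcd(4,5,2,2,2) = 1

Coefficients: [4, 5, 2, 2, 2]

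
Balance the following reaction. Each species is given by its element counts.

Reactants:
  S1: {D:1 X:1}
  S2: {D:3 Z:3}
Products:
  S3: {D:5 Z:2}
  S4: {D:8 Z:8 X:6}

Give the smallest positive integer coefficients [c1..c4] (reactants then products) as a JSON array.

D: 6·1+4·3 = 18 | 2·5+1·8 = 18
Z: 6·0+4·3 = 12 | 2·2+1·8 = 12
X: 6·1+4·0 = 6 | 2·0+1·6 = 6
gcd(6,4,2,1) = 1

Coefficients: [6, 4, 2, 1]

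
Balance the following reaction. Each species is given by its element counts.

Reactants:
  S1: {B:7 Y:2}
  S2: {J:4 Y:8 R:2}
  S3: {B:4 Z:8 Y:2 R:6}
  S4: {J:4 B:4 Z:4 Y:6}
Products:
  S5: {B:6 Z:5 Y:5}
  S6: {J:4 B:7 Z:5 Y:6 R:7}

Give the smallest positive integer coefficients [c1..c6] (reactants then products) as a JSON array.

J: 2·0+1·4+2·0+1·4 = 8 | 2·0+2·4 = 8
B: 2·7+1·0+2·4+1·4 = 26 | 2·6+2·7 = 26
Z: 2·0+1·0+2·8+1·4 = 20 | 2·5+2·5 = 20
Y: 2·2+1·8+2·2+1·6 = 22 | 2·5+2·6 = 22
R: 2·0+1·2+2·6+1·0 = 14 | 2·0+2·7 = 14
gcd(2,1,2,1,2,2) = 1

Coefficients: [2, 1, 2, 1, 2, 2]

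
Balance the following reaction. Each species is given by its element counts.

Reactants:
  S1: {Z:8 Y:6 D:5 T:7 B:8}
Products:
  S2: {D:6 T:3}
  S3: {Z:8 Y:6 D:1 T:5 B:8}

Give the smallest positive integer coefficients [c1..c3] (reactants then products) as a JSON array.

Z: 3·8 = 24 | 2·0+3·8 = 24
Y: 3·6 = 18 | 2·0+3·6 = 18
D: 3·5 = 15 | 2·6+3·1 = 15
T: 3·7 = 21 | 2·3+3·5 = 21
B: 3·8 = 24 | 2·0+3·8 = 24
gcd(3,2,3) = 1

Coefficients: [3, 2, 3]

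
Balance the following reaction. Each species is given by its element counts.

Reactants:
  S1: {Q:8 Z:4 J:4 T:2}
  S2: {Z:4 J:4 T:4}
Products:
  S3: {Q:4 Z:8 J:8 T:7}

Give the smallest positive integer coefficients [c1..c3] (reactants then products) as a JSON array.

Q: 1·8+3·0 = 8 | 2·4 = 8
Z: 1·4+3·4 = 16 | 2·8 = 16
J: 1·4+3·4 = 16 | 2·8 = 16
T: 1·2+3·4 = 14 | 2·7 = 14
gcd(1,3,2) = 1

Coefficients: [1, 3, 2]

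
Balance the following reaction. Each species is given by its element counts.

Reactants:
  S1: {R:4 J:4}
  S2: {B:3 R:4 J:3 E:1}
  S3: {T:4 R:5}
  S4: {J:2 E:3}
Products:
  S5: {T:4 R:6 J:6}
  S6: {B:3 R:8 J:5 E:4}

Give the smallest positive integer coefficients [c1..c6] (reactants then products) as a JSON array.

Coefficients: [6, 5, 4, 5, 4, 5]

B: 6·0+5·3+4·0+5·0 = 15 | 4·0+5·3 = 15
T: 6·0+5·0+4·4+5·0 = 16 | 4·4+5·0 = 16
R: 6·4+5·4+4·5+5·0 = 64 | 4·6+5·8 = 64
J: 6·4+5·3+4·0+5·2 = 49 | 4·6+5·5 = 49
E: 6·0+5·1+4·0+5·3 = 20 | 4·0+5·4 = 20
gcd(6,5,4,5,4,5) = 1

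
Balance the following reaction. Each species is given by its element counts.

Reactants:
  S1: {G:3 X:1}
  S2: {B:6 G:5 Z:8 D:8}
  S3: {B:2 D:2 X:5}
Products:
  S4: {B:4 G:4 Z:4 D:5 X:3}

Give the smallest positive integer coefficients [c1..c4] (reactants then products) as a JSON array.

B: 1·0+1·6+1·2 = 8 | 2·4 = 8
G: 1·3+1·5+1·0 = 8 | 2·4 = 8
Z: 1·0+1·8+1·0 = 8 | 2·4 = 8
D: 1·0+1·8+1·2 = 10 | 2·5 = 10
X: 1·1+1·0+1·5 = 6 | 2·3 = 6
gcd(1,1,1,2) = 1

Coefficients: [1, 1, 1, 2]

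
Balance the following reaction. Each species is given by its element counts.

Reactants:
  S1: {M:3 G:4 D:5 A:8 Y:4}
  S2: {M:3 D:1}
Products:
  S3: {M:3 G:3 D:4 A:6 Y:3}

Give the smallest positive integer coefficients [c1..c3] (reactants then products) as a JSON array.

Coefficients: [3, 1, 4]

M: 3·3+1·3 = 12 | 4·3 = 12
G: 3·4+1·0 = 12 | 4·3 = 12
D: 3·5+1·1 = 16 | 4·4 = 16
A: 3·8+1·0 = 24 | 4·6 = 24
Y: 3·4+1·0 = 12 | 4·3 = 12
gcd(3,1,4) = 1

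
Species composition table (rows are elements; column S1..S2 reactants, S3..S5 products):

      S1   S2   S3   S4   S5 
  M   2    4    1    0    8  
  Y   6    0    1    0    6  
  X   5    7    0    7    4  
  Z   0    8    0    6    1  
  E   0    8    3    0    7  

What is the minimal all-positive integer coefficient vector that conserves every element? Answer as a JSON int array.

Coefficients: [3, 4, 6, 5, 2]

M: 3·2+4·4 = 22 | 6·1+5·0+2·8 = 22
Y: 3·6+4·0 = 18 | 6·1+5·0+2·6 = 18
X: 3·5+4·7 = 43 | 6·0+5·7+2·4 = 43
Z: 3·0+4·8 = 32 | 6·0+5·6+2·1 = 32
E: 3·0+4·8 = 32 | 6·3+5·0+2·7 = 32
gcd(3,4,6,5,2) = 1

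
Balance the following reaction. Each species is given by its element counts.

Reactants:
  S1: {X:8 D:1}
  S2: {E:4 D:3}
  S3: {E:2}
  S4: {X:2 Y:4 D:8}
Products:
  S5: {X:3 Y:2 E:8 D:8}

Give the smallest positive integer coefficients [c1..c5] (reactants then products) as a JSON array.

Coefficients: [1, 5, 6, 2, 4]

X: 1·8+5·0+6·0+2·2 = 12 | 4·3 = 12
Y: 1·0+5·0+6·0+2·4 = 8 | 4·2 = 8
E: 1·0+5·4+6·2+2·0 = 32 | 4·8 = 32
D: 1·1+5·3+6·0+2·8 = 32 | 4·8 = 32
gcd(1,5,6,2,4) = 1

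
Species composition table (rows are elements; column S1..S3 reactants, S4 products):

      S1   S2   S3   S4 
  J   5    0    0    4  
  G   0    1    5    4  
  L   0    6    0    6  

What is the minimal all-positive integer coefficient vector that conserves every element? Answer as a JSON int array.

Coefficients: [4, 5, 3, 5]

J: 4·5+5·0+3·0 = 20 | 5·4 = 20
G: 4·0+5·1+3·5 = 20 | 5·4 = 20
L: 4·0+5·6+3·0 = 30 | 5·6 = 30
gcd(4,5,3,5) = 1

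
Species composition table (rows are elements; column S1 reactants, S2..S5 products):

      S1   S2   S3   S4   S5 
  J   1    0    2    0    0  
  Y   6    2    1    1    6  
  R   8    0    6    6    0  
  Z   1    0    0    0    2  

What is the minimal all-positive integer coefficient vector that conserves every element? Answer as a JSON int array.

J: 6·1 = 6 | 5·0+3·2+5·0+3·0 = 6
Y: 6·6 = 36 | 5·2+3·1+5·1+3·6 = 36
R: 6·8 = 48 | 5·0+3·6+5·6+3·0 = 48
Z: 6·1 = 6 | 5·0+3·0+5·0+3·2 = 6
gcd(6,5,3,5,3) = 1

Coefficients: [6, 5, 3, 5, 3]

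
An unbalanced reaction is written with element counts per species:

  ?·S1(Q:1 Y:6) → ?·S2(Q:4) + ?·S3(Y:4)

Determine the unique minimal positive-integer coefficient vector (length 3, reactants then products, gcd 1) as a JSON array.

Q: 4·1 = 4 | 1·4+6·0 = 4
Y: 4·6 = 24 | 1·0+6·4 = 24
gcd(4,1,6) = 1

Coefficients: [4, 1, 6]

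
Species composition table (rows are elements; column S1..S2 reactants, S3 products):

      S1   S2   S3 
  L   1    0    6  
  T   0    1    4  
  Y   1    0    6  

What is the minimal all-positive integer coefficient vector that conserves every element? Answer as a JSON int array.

Coefficients: [6, 4, 1]

L: 6·1+4·0 = 6 | 1·6 = 6
T: 6·0+4·1 = 4 | 1·4 = 4
Y: 6·1+4·0 = 6 | 1·6 = 6
gcd(6,4,1) = 1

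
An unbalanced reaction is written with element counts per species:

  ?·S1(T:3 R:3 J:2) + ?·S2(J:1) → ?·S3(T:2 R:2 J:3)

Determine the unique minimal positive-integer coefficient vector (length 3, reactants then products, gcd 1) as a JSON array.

Coefficients: [2, 5, 3]

T: 2·3+5·0 = 6 | 3·2 = 6
R: 2·3+5·0 = 6 | 3·2 = 6
J: 2·2+5·1 = 9 | 3·3 = 9
gcd(2,5,3) = 1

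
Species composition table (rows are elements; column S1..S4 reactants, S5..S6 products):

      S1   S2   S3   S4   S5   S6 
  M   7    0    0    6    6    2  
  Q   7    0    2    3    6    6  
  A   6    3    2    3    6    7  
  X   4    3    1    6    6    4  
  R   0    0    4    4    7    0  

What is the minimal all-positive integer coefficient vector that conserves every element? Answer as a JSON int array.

Coefficients: [2, 1, 5, 2, 4, 1]

M: 2·7+1·0+5·0+2·6 = 26 | 4·6+1·2 = 26
Q: 2·7+1·0+5·2+2·3 = 30 | 4·6+1·6 = 30
A: 2·6+1·3+5·2+2·3 = 31 | 4·6+1·7 = 31
X: 2·4+1·3+5·1+2·6 = 28 | 4·6+1·4 = 28
R: 2·0+1·0+5·4+2·4 = 28 | 4·7+1·0 = 28
gcd(2,1,5,2,4,1) = 1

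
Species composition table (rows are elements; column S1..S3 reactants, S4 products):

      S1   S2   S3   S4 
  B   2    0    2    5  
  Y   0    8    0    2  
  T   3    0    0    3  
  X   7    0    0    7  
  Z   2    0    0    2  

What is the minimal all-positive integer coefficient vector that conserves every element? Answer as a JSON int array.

Coefficients: [4, 1, 6, 4]

B: 4·2+1·0+6·2 = 20 | 4·5 = 20
Y: 4·0+1·8+6·0 = 8 | 4·2 = 8
T: 4·3+1·0+6·0 = 12 | 4·3 = 12
X: 4·7+1·0+6·0 = 28 | 4·7 = 28
Z: 4·2+1·0+6·0 = 8 | 4·2 = 8
gcd(4,1,6,4) = 1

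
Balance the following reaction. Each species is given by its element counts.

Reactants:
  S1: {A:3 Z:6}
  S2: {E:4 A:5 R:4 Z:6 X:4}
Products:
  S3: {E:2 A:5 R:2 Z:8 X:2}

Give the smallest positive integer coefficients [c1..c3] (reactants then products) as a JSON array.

E: 5·0+3·4 = 12 | 6·2 = 12
A: 5·3+3·5 = 30 | 6·5 = 30
R: 5·0+3·4 = 12 | 6·2 = 12
Z: 5·6+3·6 = 48 | 6·8 = 48
X: 5·0+3·4 = 12 | 6·2 = 12
gcd(5,3,6) = 1

Coefficients: [5, 3, 6]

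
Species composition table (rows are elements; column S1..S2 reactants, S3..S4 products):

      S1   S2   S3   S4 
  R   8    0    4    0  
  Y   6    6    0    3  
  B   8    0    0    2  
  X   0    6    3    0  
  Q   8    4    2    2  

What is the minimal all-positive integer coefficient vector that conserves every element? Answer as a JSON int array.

R: 1·8+1·0 = 8 | 2·4+4·0 = 8
Y: 1·6+1·6 = 12 | 2·0+4·3 = 12
B: 1·8+1·0 = 8 | 2·0+4·2 = 8
X: 1·0+1·6 = 6 | 2·3+4·0 = 6
Q: 1·8+1·4 = 12 | 2·2+4·2 = 12
gcd(1,1,2,4) = 1

Coefficients: [1, 1, 2, 4]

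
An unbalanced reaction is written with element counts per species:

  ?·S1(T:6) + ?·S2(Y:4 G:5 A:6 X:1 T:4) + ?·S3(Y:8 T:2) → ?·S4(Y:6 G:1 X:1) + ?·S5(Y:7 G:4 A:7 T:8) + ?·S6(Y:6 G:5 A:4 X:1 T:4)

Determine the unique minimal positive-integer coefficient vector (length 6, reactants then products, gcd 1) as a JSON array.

Y: 1·0+6·4+5·8 = 64 | 4·6+4·7+2·6 = 64
G: 1·0+6·5+5·0 = 30 | 4·1+4·4+2·5 = 30
A: 1·0+6·6+5·0 = 36 | 4·0+4·7+2·4 = 36
X: 1·0+6·1+5·0 = 6 | 4·1+4·0+2·1 = 6
T: 1·6+6·4+5·2 = 40 | 4·0+4·8+2·4 = 40
gcd(1,6,5,4,4,2) = 1

Coefficients: [1, 6, 5, 4, 4, 2]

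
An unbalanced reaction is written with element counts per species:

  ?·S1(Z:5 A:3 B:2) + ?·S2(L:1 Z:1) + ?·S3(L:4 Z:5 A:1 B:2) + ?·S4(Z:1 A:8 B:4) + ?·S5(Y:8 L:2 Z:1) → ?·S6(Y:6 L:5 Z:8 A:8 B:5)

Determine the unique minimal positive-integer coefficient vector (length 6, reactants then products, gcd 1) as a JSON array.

Coefficients: [2, 6, 2, 3, 3, 4]

Y: 2·0+6·0+2·0+3·0+3·8 = 24 | 4·6 = 24
L: 2·0+6·1+2·4+3·0+3·2 = 20 | 4·5 = 20
Z: 2·5+6·1+2·5+3·1+3·1 = 32 | 4·8 = 32
A: 2·3+6·0+2·1+3·8+3·0 = 32 | 4·8 = 32
B: 2·2+6·0+2·2+3·4+3·0 = 20 | 4·5 = 20
gcd(2,6,2,3,3,4) = 1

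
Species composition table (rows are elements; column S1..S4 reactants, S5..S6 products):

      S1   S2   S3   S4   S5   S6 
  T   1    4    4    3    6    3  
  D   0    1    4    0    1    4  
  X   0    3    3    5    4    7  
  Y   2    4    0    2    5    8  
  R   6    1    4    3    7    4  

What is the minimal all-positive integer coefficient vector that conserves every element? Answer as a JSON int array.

T: 5·1+6·4+1·4+2·3 = 39 | 6·6+1·3 = 39
D: 5·0+6·1+1·4+2·0 = 10 | 6·1+1·4 = 10
X: 5·0+6·3+1·3+2·5 = 31 | 6·4+1·7 = 31
Y: 5·2+6·4+1·0+2·2 = 38 | 6·5+1·8 = 38
R: 5·6+6·1+1·4+2·3 = 46 | 6·7+1·4 = 46
gcd(5,6,1,2,6,1) = 1

Coefficients: [5, 6, 1, 2, 6, 1]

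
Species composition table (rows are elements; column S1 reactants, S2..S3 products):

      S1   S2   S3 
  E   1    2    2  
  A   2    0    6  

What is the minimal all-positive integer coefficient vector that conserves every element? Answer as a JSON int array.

E: 6·1 = 6 | 1·2+2·2 = 6
A: 6·2 = 12 | 1·0+2·6 = 12
gcd(6,1,2) = 1

Coefficients: [6, 1, 2]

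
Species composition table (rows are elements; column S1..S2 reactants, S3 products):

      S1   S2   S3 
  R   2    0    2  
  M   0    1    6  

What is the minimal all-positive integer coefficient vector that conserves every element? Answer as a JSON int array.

R: 1·2+6·0 = 2 | 1·2 = 2
M: 1·0+6·1 = 6 | 1·6 = 6
gcd(1,6,1) = 1

Coefficients: [1, 6, 1]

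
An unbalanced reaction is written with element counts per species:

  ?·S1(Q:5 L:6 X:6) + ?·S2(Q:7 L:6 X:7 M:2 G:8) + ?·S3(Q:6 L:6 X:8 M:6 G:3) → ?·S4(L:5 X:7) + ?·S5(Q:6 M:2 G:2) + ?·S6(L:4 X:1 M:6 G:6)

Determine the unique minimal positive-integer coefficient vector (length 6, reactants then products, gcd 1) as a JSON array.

Coefficients: [1, 1, 2, 4, 4, 1]

Q: 1·5+1·7+2·6 = 24 | 4·0+4·6+1·0 = 24
L: 1·6+1·6+2·6 = 24 | 4·5+4·0+1·4 = 24
X: 1·6+1·7+2·8 = 29 | 4·7+4·0+1·1 = 29
M: 1·0+1·2+2·6 = 14 | 4·0+4·2+1·6 = 14
G: 1·0+1·8+2·3 = 14 | 4·0+4·2+1·6 = 14
gcd(1,1,2,4,4,1) = 1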